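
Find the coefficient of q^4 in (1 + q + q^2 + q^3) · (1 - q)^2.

(1 + q + q^2 + q^3) has coefficients 1,1,1,1 for degrees 0…3.
(1 - q)^2 has coefficients 1,-2,1,0,0 for degrees 0…4.
[q^4] = 1·0 + 1·0 + 1·1 + 1·(-2) = -1.

-1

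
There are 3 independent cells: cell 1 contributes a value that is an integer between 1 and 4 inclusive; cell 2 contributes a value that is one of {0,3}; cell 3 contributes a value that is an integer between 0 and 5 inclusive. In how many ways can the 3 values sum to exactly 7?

The generating function for the choices is (q + q^2 + q^3 + q^4)·(1 + q^3)·(1 + q + q^2 + q^3 + q^4 + q^5); the count is [q^7].
(q + q^2 + q^3 + q^4) has coefficients 0,1,1,1,1 for degrees 0…4.
(1 + q^3) has coefficients 1,0,0,1,0,0,0,0 for degrees 0…7.
Finally multiplying by (1 + q + q^2 + q^3 + q^4 + q^5), the product of all factors after the first has coefficients 1,1,1,2,2,2,1,1 for degrees 0…7.
[q^7] = 1·1 + 1·2 + 1·2 + 1·2 = 7.

7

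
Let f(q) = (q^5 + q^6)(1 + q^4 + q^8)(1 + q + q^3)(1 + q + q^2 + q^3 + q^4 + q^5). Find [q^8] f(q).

5

(q^5 + q^6) has coefficients 0,0,0,0,0,1,1 for degrees 0…6.
(1 + q^4 + q^8) has coefficients 1,0,0,0,1,0,0,0,1 for degrees 0…8.
Multiplying by (1 + q + q^3) gives running coefficients 1,1,0,1,1,1,0,1,1 for degrees 0…8.
Finally multiplying by (1 + q + q^2 + q^3 + q^4 + q^5), the product of all factors after the first has coefficients 1,2,2,3,4,5,4,4,5 for degrees 0…8.
[q^8] = 1·3 + 1·2 = 5.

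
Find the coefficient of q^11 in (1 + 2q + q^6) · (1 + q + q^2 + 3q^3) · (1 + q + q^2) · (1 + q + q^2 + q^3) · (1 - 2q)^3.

-49

(1 + 2q + q^6) has coefficients 1,2,0,0,0,0,1 for degrees 0…6.
(1 + q + q^2 + 3q^3) has coefficients 1,1,1,3,0,0,0,0,0,0,0,0 for degrees 0…11.
Multiplying by (1 + q + q^2) gives running coefficients 1,2,3,5,4,3,0,0,0,0,0,0 for degrees 0…11.
Multiplying by (1 + q + q^2 + q^3) gives running coefficients 1,3,6,11,14,15,12,7,3,0,0,0 for degrees 0…11.
Finally multiplying by (1 - 2q)^3, the product of all factors after the first has coefficients 1,-3,0,3,-4,15,2,3,-15,-30,-20,-24 for degrees 0…11.
[q^11] = 1·(-24) + 2·(-20) + 1·15 = -49.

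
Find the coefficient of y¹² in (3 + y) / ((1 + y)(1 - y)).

The denominator gives the recurrence a_n = a_(n−2) for n ≥ 3; the numerator fixes a_0 = 3, a_1 = 1, a_2 = 3.
Iterating: 3, 1, 3, 1, 3, 1, 3, 1, 3, 1, 3, 1, 3, so a_12 = 3.

3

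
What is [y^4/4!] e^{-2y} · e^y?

1

The EGF product rule gives c_4 = Σ_{k_1+k_2=4} C(4; k_1,k_2) · ∏ g_i(k_i), where e^{-2y} gives (-2)^k; e^y gives (1)^k.
g_1(k) for k = 0…4: 1, -2, 4, -8, 16.
g_2(k) for k = 0…4: 1, 1, 1, 1, 1.
c_4 = Σ_k C(4,k)·g_1(k)·g_2(4−k) = 1·1·1 + 4·(-2)·1 + 6·4·1 + 4·(-8)·1 + 1·16·1 = 1 − 8 + 24 − 32 + 16 = 1.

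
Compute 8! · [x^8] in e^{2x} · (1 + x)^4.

95744

The EGF product rule gives c_8 = Σ_{k_1+k_2=8} C(8; k_1,k_2) · ∏ g_i(k_i), where e^{2x} gives (2)^k; (1+x)^4 gives the falling factorial (4)_k.
g_1(k) for k = 0…8: 1, 2, 4, 8, 16, 32, 64, 128, 256.
g_2(k) for k = 0…8: 1, 4, 12, 24, 24, 0, 0, 0, 0.
c_8 = Σ_k C(8,k)·g_1(k)·g_2(8−k) = 70·16·24 + 56·32·24 + 28·64·12 + 8·128·4 + 1·256·1 = 26880 + 43008 + 21504 + 4096 + 256 = 95744.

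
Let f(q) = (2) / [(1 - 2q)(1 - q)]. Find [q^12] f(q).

The denominator gives the recurrence a_n = 3a_(n−1) − 2a_(n−2) for n ≥ 3; the numerator fixes a_0 = 2, a_1 = 6, a_2 = 14.
Iterating: 2, 6, 14, 30, 62, 126, 254, 510, 1022, 2046, 4094, 8190, 16382, so a_12 = 16382.

16382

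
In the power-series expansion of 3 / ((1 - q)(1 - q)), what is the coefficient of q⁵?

18

The denominator gives the recurrence a_n = 2a_(n−1) − a_(n−2) for n ≥ 2; the numerator fixes a_0 = 3, a_1 = 6.
Iterating: 3, 6, 9, 12, 15, 18, so a_5 = 18.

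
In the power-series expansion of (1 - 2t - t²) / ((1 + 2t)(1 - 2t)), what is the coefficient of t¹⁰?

The denominator gives the recurrence a_n = 4a_(n−2) for n ≥ 3; the numerator fixes a_0 = 1, a_1 = -2, a_2 = 3.
Iterating: 1, -2, 3, -8, 12, -32, 48, -128, 192, -512, 768, so a_10 = 768.

768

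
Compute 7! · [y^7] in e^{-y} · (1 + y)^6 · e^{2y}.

The EGF product rule gives c_7 = Σ_{k_1+k_2+k_3=7} C(7; k_1,k_2,k_3) · ∏ g_i(k_i), where e^{-y} gives (-1)^k; (1+y)^6 gives the falling factorial (6)_k; e^{2y} gives (2)^k.
g_1(k) for k = 0…7: 1, -1, 1, -1, 1, -1, 1, -1.
g_2(k) for k = 0…7: 1, 6, 30, 120, 360, 720, 720, 0.
g_3(k) for k = 0…7: 1, 2, 4, 8, 16, 32, 64, 128.
First combine the last two factors: h(k) = Σ_j C(k,j)·g_2(j)·g_3(k−j) for k = 0…7: 1, 8, 58, 380, 2248, 12032, 58576, 261536.
c_7 = Σ_k C(7,k)·g_1(k)·h(7−k) = 1·1·261536 + 7·(-1)·58576 + 21·1·12032 + 35·(-1)·2248 + 35·1·380 + 21·(-1)·58 + 7·1·8 + 1·(-1)·1 = 261536 − 410032 + 252672 − 78680 + 13300 − 1218 + 56 − 1 = 37633.

37633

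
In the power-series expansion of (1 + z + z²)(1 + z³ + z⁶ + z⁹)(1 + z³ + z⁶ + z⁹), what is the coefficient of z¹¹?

(1 + z + z²) has coefficients 1,1,1 for degrees 0…2.
(1 + z³ + z⁶ + z⁹) has coefficients 1,0,0,1,0,0,1,0,0,1,0,0 for degrees 0…11.
Finally multiplying by (1 + z³ + z⁶ + z⁹), the product of all factors after the first has coefficients 1,0,0,2,0,0,3,0,0,4,0,0 for degrees 0…11.
[z¹¹] = 1·0 + 1·0 + 1·4 = 4.

4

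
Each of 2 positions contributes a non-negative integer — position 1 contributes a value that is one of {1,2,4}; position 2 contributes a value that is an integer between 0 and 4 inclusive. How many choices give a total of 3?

2

The generating function for the choices is (x + x^2 + x^4)·(1 + x + x^2 + x^3 + x^4); the count is [x^3].
(x + x^2 + x^4) has coefficients 0,1,1,0 for degrees 0…3.
(1 + x + x^2 + x^3 + x^4) has coefficients 1,1,1,1 for degrees 0…3.
[x^3] = 1·1 + 1·1 = 2.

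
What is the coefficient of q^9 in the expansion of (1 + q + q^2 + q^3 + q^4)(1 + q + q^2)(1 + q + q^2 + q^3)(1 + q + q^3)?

(1 + q + q^2 + q^3 + q^4) has coefficients 1,1,1,1,1 for degrees 0…4.
(1 + q + q^2) has coefficients 1,1,1,0,0,0,0,0,0,0 for degrees 0…9.
Multiplying by (1 + q + q^2 + q^3) gives running coefficients 1,2,3,3,2,1,0,0,0,0 for degrees 0…9.
Finally multiplying by (1 + q + q^3), the product of all factors after the first has coefficients 1,3,5,7,7,6,4,2,1,0 for degrees 0…9.
[q^9] = 1·0 + 1·1 + 1·2 + 1·4 + 1·6 = 13.

13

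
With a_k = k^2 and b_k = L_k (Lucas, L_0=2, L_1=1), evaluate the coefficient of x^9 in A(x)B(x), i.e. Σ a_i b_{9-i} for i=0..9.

Write out a_i and b_{9-i} for i = 0,…,9 and sum the products.
Σ = 0·76 + 1·47 + 4·29 + 9·18 + 16·11 + 25·7 + 36·4 + 49·3 + 64·1 + 81·2 = 1193.

1193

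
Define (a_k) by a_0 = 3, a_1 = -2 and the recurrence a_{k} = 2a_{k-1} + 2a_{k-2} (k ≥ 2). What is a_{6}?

The ordinary generating function has denominator 1 - 2z - 2z^2.
Iterating the recurrence: a_0,…,a_{6} = 3, -2, 2, 0, 4, 8, 24.

24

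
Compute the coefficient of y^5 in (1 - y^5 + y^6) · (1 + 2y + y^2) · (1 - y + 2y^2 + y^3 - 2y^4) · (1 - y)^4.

(1 - y^5 + y^6) has coefficients 1,0,0,0,0,-1 for degrees 0…5.
(1 + 2y + y^2) has coefficients 1,2,1,0,0,0 for degrees 0…5.
Multiplying by (1 - y + 2y^2 + y^3 - 2y^4) gives running coefficients 1,1,1,4,2,-3 for degrees 0…5.
Finally multiplying by (1 - y)^4, the product of all factors after the first has coefficients 1,-3,3,2,-11,10 for degrees 0…5.
[y^5] = 1·10 − 1·1 = 9.

9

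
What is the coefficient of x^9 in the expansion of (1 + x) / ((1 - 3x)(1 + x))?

The denominator gives the recurrence a_n = 2a_(n−1) + 3a_(n−2) for n ≥ 2; the numerator fixes a_0 = 1, a_1 = 3.
Iterating: 1, 3, 9, 27, 81, 243, 729, 2187, 6561, 19683, so a_9 = 19683.

19683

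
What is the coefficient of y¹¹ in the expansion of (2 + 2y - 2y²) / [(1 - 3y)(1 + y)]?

The denominator gives the recurrence a_n = 2a_(n−1) + 3a_(n−2) for n ≥ 3; the numerator fixes a_0 = 2, a_1 = 6, a_2 = 16.
Iterating: 2, 6, 16, 50, 148, 446, 1336, 4010, 12028, 36086, 108256, 324770, so a_11 = 324770.

324770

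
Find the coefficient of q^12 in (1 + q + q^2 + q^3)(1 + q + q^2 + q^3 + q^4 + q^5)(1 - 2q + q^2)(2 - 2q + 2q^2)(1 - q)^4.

20

(1 + q + q^2 + q^3) has coefficients 1,1,1,1 for degrees 0…3.
(1 + q + q^2 + q^3 + q^4 + q^5) has coefficients 1,1,1,1,1,1,0,0,0,0,0,0,0 for degrees 0…12.
Multiplying by (1 - 2q + q^2) gives running coefficients 1,-1,0,0,0,0,-1,1,0,0,0,0,0 for degrees 0…12.
Multiplying by (2 - 2q + 2q^2) gives running coefficients 2,-4,4,-2,0,0,-2,4,-4,2,0,0,0 for degrees 0…12.
Finally multiplying by (1 - q)^4, the product of all factors after the first has coefficients 2,-12,32,-50,50,-32,10,10,-32,50,-50,32,-12 for degrees 0…12.
[q^12] = 1·(-12) + 1·32 + 1·(-50) + 1·50 = 20.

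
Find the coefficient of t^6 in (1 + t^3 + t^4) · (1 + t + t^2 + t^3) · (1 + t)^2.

8

(1 + t^3 + t^4) has coefficients 1,0,0,1,1 for degrees 0…4.
(1 + t + t^2 + t^3) has coefficients 1,1,1,1,0,0,0 for degrees 0…6.
Finally multiplying by (1 + t)^2, the product of all factors after the first has coefficients 1,3,4,4,3,1,0 for degrees 0…6.
[t^6] = 1·0 + 1·4 + 1·4 = 8.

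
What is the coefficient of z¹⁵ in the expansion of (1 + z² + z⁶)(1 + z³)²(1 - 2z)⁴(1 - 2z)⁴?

2112

(1 + z² + z⁶) has coefficients 1,0,1,0,0,0,1 for degrees 0…6.
(1 + z³)² has coefficients 1,0,0,2,0,0,1,0,0,0,0,0,0,0,0,0 for degrees 0…15.
Multiplying by (1 - 2z)⁴ gives running coefficients 1,-8,24,-30,0,48,-63,24,24,-32,16,0,0,0,0,0 for degrees 0…15.
Finally multiplying by (1 - 2z)⁴, the product of all factors after the first has coefficients 1,-16,112,-446,1088,-1568,897,1200,-3216,3136,-928,-1280,1792,-1024,256,0 for degrees 0…15.
[z¹⁵] = 1·0 + 1·(-1024) + 1·3136 = 2112.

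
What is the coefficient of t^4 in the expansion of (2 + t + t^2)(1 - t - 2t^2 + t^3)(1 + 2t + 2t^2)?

-11

(2 + t + t^2) has coefficients 2,1,1 for degrees 0…2.
(1 - t - 2t^2 + t^3) has coefficients 1,-1,-2,1,0 for degrees 0…4.
Finally multiplying by (1 + 2t + 2t^2), the product of all factors after the first has coefficients 1,1,-2,-5,-2 for degrees 0…4.
[t^4] = 2·(-2) + 1·(-5) + 1·(-2) = -11.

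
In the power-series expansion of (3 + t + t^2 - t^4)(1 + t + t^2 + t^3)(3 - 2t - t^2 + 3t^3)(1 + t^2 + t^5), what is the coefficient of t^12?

(3 + t + t^2 - t^4) has coefficients 3,1,1,0,-1 for degrees 0…4.
(1 + t + t^2 + t^3) has coefficients 1,1,1,1,0,0,0,0,0,0,0,0,0 for degrees 0…12.
Multiplying by (3 - 2t - t^2 + 3t^3) gives running coefficients 3,1,0,3,0,2,3,0,0,0,0,0,0 for degrees 0…12.
Finally multiplying by (1 + t^2 + t^5), the product of all factors after the first has coefficients 3,1,3,4,0,8,4,2,6,0,2,3,0 for degrees 0…12.
[t^12] = 3·0 + 1·3 + 1·2 − 1·6 = -1.

-1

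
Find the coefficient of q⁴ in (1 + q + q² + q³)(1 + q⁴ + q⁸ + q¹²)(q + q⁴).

2

(1 + q + q² + q³) has coefficients 1,1,1,1 for degrees 0…3.
(1 + q⁴ + q⁸ + q¹²) has coefficients 1,0,0,0,1 for degrees 0…4.
Finally multiplying by (q + q⁴), the product of all factors after the first has coefficients 0,1,0,0,1 for degrees 0…4.
[q⁴] = 1·1 + 1·0 + 1·0 + 1·1 = 2.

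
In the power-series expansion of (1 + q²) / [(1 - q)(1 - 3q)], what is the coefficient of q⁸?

The denominator gives the recurrence a_n = 4a_(n−1) − 3a_(n−2) for n ≥ 3; the numerator fixes a_0 = 1, a_1 = 4, a_2 = 14.
Iterating: 1, 4, 14, 44, 134, 404, 1214, 3644, 10934, so a_8 = 10934.

10934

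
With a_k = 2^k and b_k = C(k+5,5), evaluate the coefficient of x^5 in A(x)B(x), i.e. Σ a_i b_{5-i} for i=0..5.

The convolution is the x^5 coefficient of A(x)B(x).
Σ = 1·252 + 2·126 + 4·56 + 8·21 + 16·6 + 32·1 = 1024.

1024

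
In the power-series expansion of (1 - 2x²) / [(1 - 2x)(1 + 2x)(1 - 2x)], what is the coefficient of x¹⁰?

The denominator gives the recurrence a_n = 2a_(n−1) + 4a_(n−2) − 8a_(n−3) for n ≥ 3; the numerator fixes a_0 = 1, a_1 = 2, a_2 = 6.
Iterating: 1, 2, 6, 12, 32, 64, 160, 320, 768, 1536, 3584, so a_10 = 3584.

3584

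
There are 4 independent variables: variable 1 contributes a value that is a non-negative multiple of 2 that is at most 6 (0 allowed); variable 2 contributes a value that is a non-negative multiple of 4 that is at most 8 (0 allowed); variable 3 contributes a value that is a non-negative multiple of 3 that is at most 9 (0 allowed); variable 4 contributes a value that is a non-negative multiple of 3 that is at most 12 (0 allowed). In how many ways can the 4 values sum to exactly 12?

11

The generating function for the choices is (1 + t^2 + t^4 + t^6)·(1 + t^4 + t^8)·(1 + t^3 + t^6 + t^9)·(1 + t^3 + t^6 + t^9 + t^12); the count is [t^12].
(1 + t^2 + t^4 + t^6) has coefficients 1,0,1,0,1,0,1 for degrees 0…6.
(1 + t^4 + t^8) has coefficients 1,0,0,0,1,0,0,0,1,0,0,0,0 for degrees 0…12.
Multiplying by (1 + t^3 + t^6 + t^9) gives running coefficients 1,0,0,1,1,0,1,1,1,1,1,1,0 for degrees 0…12.
Finally multiplying by (1 + t^3 + t^6 + t^9 + t^12), the product of all factors after the first has coefficients 1,0,0,2,1,0,3,2,1,4,3,2,4 for degrees 0…12.
[t^12] = 1·4 + 1·3 + 1·1 + 1·3 = 11.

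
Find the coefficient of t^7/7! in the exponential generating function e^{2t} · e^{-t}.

The EGF product rule gives c_7 = Σ_{k_1+k_2=7} C(7; k_1,k_2) · ∏ g_i(k_i), where e^{2t} gives (2)^k; e^{-t} gives (-1)^k.
g_1(k) for k = 0…7: 1, 2, 4, 8, 16, 32, 64, 128.
g_2(k) for k = 0…7: 1, -1, 1, -1, 1, -1, 1, -1.
c_7 = Σ_k C(7,k)·g_1(k)·g_2(7−k) = 1·1·(-1) + 7·2·1 + 21·4·(-1) + 35·8·1 + 35·16·(-1) + 21·32·1 + 7·64·(-1) + 1·128·1 = −1 + 14 − 84 + 280 − 560 + 672 − 448 + 128 = 1.

1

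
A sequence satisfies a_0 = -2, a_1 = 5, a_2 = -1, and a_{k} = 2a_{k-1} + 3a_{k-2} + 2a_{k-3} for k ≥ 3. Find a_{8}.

2401

The ordinary generating function has denominator 1 - 2x - 3x^2 - 2x^3.
Iterating the recurrence: a_0,…,a_{8} = -2, 5, -1, 9, 25, 75, 243, 761, 2401.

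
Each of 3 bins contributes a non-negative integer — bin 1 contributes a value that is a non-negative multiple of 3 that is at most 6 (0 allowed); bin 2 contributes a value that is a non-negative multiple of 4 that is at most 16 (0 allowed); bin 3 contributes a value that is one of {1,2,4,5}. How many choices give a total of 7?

2

The generating function for the choices is (1 + q^3 + q^6)·(1 + q^4 + q^8 + q^12 + q^16)·(q + q^2 + q^4 + q^5); the count is [q^7].
(1 + q^3 + q^6) has coefficients 1,0,0,1,0,0,1 for degrees 0…6.
(1 + q^4 + q^8 + q^12 + q^16) has coefficients 1,0,0,0,1,0,0,0 for degrees 0…7.
Finally multiplying by (q + q^2 + q^4 + q^5), the product of all factors after the first has coefficients 0,1,1,0,1,2,1,0 for degrees 0…7.
[q^7] = 1·0 + 1·1 + 1·1 = 2.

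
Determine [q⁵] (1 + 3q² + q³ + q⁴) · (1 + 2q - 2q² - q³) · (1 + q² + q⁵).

(1 + 3q² + q³ + q⁴) has coefficients 1,0,3,1,1 for degrees 0…4.
(1 + 2q - 2q² - q³) has coefficients 1,2,-2,-1,0,0 for degrees 0…5.
Finally multiplying by (1 + q² + q⁵), the product of all factors after the first has coefficients 1,2,-1,1,-2,0 for degrees 0…5.
[q⁵] = 1·0 + 3·1 + 1·(-1) + 1·2 = 4.

4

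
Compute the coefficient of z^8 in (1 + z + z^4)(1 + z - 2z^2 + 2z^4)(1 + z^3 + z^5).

3

(1 + z + z^4) has coefficients 1,1,0,0,1 for degrees 0…4.
(1 + z - 2z^2 + 2z^4) has coefficients 1,1,-2,0,2,0,0,0,0 for degrees 0…8.
Finally multiplying by (1 + z^3 + z^5), the product of all factors after the first has coefficients 1,1,-2,1,3,-1,1,0,0 for degrees 0…8.
[z^8] = 1·0 + 1·0 + 1·3 = 3.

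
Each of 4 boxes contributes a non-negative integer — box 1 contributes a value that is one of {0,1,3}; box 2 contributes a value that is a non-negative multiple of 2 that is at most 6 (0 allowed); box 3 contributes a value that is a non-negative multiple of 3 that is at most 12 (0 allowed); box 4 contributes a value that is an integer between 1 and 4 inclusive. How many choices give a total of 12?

The generating function for the choices is (1 + x + x³)·(1 + x² + x⁴ + x⁶)·(1 + x³ + x⁶ + x⁹ + x¹²)·(x + x² + x³ + x⁴); the count is [x¹²].
(1 + x + x³) has coefficients 1,1,0,1 for degrees 0…3.
(1 + x² + x⁴ + x⁶) has coefficients 1,0,1,0,1,0,1,0,0,0,0,0,0 for degrees 0…12.
Multiplying by (1 + x³ + x⁶ + x⁹ + x¹²) gives running coefficients 1,0,1,1,1,1,2,1,1,2,1,1,2 for degrees 0…12.
Finally multiplying by (x + x² + x³ + x⁴), the product of all factors after the first has coefficients 0,1,1,2,3,3,4,5,5,5,6,5,5 for degrees 0…12.
[x¹²] = 1·5 + 1·5 + 1·5 = 15.

15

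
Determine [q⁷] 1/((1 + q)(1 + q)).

The denominator gives the recurrence a_n = −2a_(n−1) − a_(n−2) for n ≥ 2; the numerator fixes a_0 = 1, a_1 = -2.
Iterating: 1, -2, 3, -4, 5, -6, 7, -8, so a_7 = -8.

-8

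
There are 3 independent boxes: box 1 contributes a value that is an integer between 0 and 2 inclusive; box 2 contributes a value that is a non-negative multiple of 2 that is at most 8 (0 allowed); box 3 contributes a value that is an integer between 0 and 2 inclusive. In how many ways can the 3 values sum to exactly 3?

The generating function for the choices is (1 + z + z^2)·(1 + z^2 + z^4 + z^6 + z^8)·(1 + z + z^2); the count is [z^3].
(1 + z + z^2) has coefficients 1,1,1 for degrees 0…2.
(1 + z^2 + z^4 + z^6 + z^8) has coefficients 1,0,1,0 for degrees 0…3.
Finally multiplying by (1 + z + z^2), the product of all factors after the first has coefficients 1,1,2,1 for degrees 0…3.
[z^3] = 1·1 + 1·2 + 1·1 = 4.

4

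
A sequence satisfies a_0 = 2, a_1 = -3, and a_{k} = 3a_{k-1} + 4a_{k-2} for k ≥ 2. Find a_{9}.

The ordinary generating function has denominator 1 - 3q - 4q^2.
Iterating the recurrence: a_0,…,a_{9} = 2, -3, -1, -15, -49, -207, -817, -3279, -13105, -52431.

-52431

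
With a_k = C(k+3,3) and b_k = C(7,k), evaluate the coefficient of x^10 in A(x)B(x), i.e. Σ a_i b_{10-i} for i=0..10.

The convolution is the t^10 coefficient of A(t)B(t).
Σ = 1·0 + 4·0 + 10·0 + 20·1 + 35·7 + 56·21 + 84·35 + 120·35 + 165·21 + 220·7 + 286·1 = 13872.

13872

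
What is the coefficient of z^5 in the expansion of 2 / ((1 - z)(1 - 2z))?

Partial fractions give a closed form: a_n = (-2)·1^n + (4)·2^n.
At n = 5: a_5 = 126.

126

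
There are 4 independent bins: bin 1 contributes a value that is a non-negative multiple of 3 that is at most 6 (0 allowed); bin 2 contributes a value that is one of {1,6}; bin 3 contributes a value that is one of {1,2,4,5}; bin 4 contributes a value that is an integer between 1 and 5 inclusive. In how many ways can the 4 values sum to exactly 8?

6

The generating function for the choices is (1 + q^3 + q^6)·(q + q^6)·(q + q^2 + q^4 + q^5)·(q + q^2 + q^3 + q^4 + q^5); the count is [q^8].
(1 + q^3 + q^6) has coefficients 1,0,0,1,0,0,1 for degrees 0…6.
(q + q^6) has coefficients 0,1,0,0,0,0,1,0,0 for degrees 0…8.
Multiplying by (q + q^2 + q^4 + q^5) gives running coefficients 0,0,1,1,0,1,1,1,1 for degrees 0…8.
Finally multiplying by (q + q^2 + q^3 + q^4 + q^5), the product of all factors after the first has coefficients 0,0,0,1,2,2,3,4,4 for degrees 0…8.
[q^8] = 1·4 + 1·2 + 1·0 = 6.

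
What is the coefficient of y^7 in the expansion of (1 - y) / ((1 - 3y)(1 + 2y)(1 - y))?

Partial fractions give a closed form: a_n = (3/5)·3^n + (2/5)·(-2)^n.
At n = 7: a_7 = 1261.

1261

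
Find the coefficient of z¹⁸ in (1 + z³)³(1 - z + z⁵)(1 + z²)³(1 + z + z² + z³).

18

(1 + z³)³ has coefficients 1,0,0,3,0,0,3,0,0,1 for degrees 0…9.
(1 - z + z⁵) has coefficients 1,-1,0,0,0,1,0,0,0,0,0,0,0,0,0,0,0,0,0 for degrees 0…18.
Multiplying by (1 + z²)³ gives running coefficients 1,-1,3,-3,3,-2,1,2,0,3,0,1,0,0,0,0,0,0,0 for degrees 0…18.
Finally multiplying by (1 + z + z² + z³), the product of all factors after the first has coefficients 1,0,3,0,2,1,-1,4,1,6,5,4,4,1,1,0,0,0,0 for degrees 0…18.
[z¹⁸] = 1·0 + 3·0 + 3·4 + 1·6 = 18.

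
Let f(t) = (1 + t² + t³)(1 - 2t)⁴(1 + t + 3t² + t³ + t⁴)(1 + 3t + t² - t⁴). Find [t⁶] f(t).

(1 + t² + t³) has coefficients 1,0,1,1 for degrees 0…3.
(1 - 2t)⁴ has coefficients 1,-8,24,-32,16,0,0 for degrees 0…6.
Multiplying by (1 + t + 3t² + t³ + t⁴) gives running coefficients 1,-7,19,-31,49,-64,40 for degrees 0…6.
Finally multiplying by (1 + 3t + t² - t⁴), the product of all factors after the first has coefficients 1,-4,-1,19,-26,59,-122 for degrees 0…6.
[t⁶] = 1·(-122) + 1·(-26) + 1·19 = -129.

-129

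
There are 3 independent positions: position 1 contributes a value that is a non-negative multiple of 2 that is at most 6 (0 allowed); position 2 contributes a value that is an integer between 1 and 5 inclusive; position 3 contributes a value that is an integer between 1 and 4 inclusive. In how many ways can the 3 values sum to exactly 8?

10

The generating function for the choices is (1 + q² + q⁴ + q⁶)·(q + q² + q³ + q⁴ + q⁵)·(q + q² + q³ + q⁴); the count is [q⁸].
(1 + q² + q⁴ + q⁶) has coefficients 1,0,1,0,1,0,1 for degrees 0…6.
(q + q² + q³ + q⁴ + q⁵) has coefficients 0,1,1,1,1,1,0,0,0 for degrees 0…8.
Finally multiplying by (q + q² + q³ + q⁴), the product of all factors after the first has coefficients 0,0,1,2,3,4,4,3,2 for degrees 0…8.
[q⁸] = 1·2 + 1·4 + 1·3 + 1·1 = 10.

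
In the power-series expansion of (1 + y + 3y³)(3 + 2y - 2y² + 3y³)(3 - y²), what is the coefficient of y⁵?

-28

(1 + y + 3y³) has coefficients 1,1,0,3 for degrees 0…3.
(3 + 2y - 2y² + 3y³) has coefficients 3,2,-2,3,0,0 for degrees 0…5.
Finally multiplying by (3 - y²), the product of all factors after the first has coefficients 9,6,-9,7,2,-3 for degrees 0…5.
[y⁵] = 1·(-3) + 1·2 + 3·(-9) = -28.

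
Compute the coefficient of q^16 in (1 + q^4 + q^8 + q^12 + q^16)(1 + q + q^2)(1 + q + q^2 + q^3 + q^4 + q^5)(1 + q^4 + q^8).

12

(1 + q^4 + q^8 + q^12 + q^16) has coefficients 1,0,0,0,1,0,0,0,1,0,0,0,1,0,0,0,1 for degrees 0…16.
(1 + q + q^2) has coefficients 1,1,1,0,0,0,0,0,0,0,0,0,0,0,0,0,0 for degrees 0…16.
Multiplying by (1 + q + q^2 + q^3 + q^4 + q^5) gives running coefficients 1,2,3,3,3,3,2,1,0,0,0,0,0,0,0,0,0 for degrees 0…16.
Finally multiplying by (1 + q^4 + q^8), the product of all factors after the first has coefficients 1,2,3,3,4,5,5,4,4,5,5,4,3,3,2,1,0 for degrees 0…16.
[q^16] = 1·0 + 1·3 + 1·4 + 1·4 + 1·1 = 12.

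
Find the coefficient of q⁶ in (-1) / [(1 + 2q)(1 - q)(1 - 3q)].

-673

The denominator gives the recurrence a_n = 2a_(n−1) + 5a_(n−2) − 6a_(n−3) for n ≥ 3; the numerator fixes a_0 = -1, a_1 = -2, a_2 = -9.
Iterating: -1, -2, -9, -22, -77, -210, -673, so a_6 = -673.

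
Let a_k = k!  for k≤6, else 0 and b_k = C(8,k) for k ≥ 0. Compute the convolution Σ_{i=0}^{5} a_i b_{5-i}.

718

This is [x^5] in the product of the two ordinary generating functions.
Σ = 1·56 + 1·70 + 2·56 + 6·28 + 24·8 + 120·1 = 718.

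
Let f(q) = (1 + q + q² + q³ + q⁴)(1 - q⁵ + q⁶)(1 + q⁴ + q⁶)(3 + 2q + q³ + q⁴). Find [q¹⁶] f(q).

3

(1 + q + q² + q³ + q⁴) has coefficients 1,1,1,1,1 for degrees 0…4.
(1 - q⁵ + q⁶) has coefficients 1,0,0,0,0,-1,1,0,0,0,0,0,0,0,0,0,0 for degrees 0…16.
Multiplying by (1 + q⁴ + q⁶) gives running coefficients 1,0,0,0,1,-1,2,0,0,-1,1,-1,1,0,0,0,0 for degrees 0…16.
Finally multiplying by (3 + 2q + q³ + q⁴), the product of all factors after the first has coefficients 3,2,0,1,4,-1,4,5,0,-2,3,-1,0,2,0,0,1 for degrees 0…16.
[q¹⁶] = 1·1 + 1·0 + 1·0 + 1·2 + 1·0 = 3.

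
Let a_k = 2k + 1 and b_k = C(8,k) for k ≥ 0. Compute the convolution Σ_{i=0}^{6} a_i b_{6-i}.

1291

The convolution is the t^6 coefficient of A(t)B(t).
Σ = 1·28 + 3·56 + 5·70 + 7·56 + 9·28 + 11·8 + 13·1 = 1291.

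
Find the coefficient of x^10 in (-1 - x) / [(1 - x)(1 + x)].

-1

The denominator gives the recurrence a_n = a_(n−2) for n ≥ 2; the numerator fixes a_0 = -1, a_1 = -1.
Iterating: -1, -1, -1, -1, -1, -1, -1, -1, -1, -1, -1, so a_10 = -1.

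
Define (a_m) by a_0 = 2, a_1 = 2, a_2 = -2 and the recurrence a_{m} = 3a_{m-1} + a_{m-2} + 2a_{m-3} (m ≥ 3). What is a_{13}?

50302

The ordinary generating function has denominator 1 - 3y - y^2 - 2y^3.
Iterating the recurrence: a_0,…,a_{13} = 2, 2, -2, 0, 2, 2, 8, 30, 102, 352, 1218, 4210, 14552, 50302.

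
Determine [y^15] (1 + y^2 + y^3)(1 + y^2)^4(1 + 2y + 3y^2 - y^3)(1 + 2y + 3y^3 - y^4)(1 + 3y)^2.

(1 + y^2 + y^3) has coefficients 1,0,1,1 for degrees 0…3.
(1 + y^2)^4 has coefficients 1,0,4,0,6,0,4,0,1,0,0,0,0,0,0,0 for degrees 0…15.
Multiplying by (1 + 2y + 3y^2 - y^3) gives running coefficients 1,2,7,7,18,8,22,2,13,-2,3,-1,0,0,0,0 for degrees 0…15.
Multiplying by (1 + 2y + 3y^3 - y^4) gives running coefficients 1,4,11,24,37,63,52,93,23,82,-17,42,-21,11,-6,1 for degrees 0…15.
Finally multiplying by (1 + 3y)^2, the product of all factors after the first has coefficients 1,10,44,126,280,501,763,972,1049,1057,682,678,78,263,-129,64 for degrees 0…15.
[y^15] = 1·64 + 1·263 + 1·78 = 405.

405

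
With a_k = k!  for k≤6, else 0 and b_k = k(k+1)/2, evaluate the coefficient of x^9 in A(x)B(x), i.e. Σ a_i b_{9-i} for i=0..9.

6143

The convolution is the x^9 coefficient of A(x)B(x).
Σ = 1·45 + 1·36 + 2·28 + 6·21 + 24·15 + 120·10 + 720·6 + 0·3 + 0·1 + 0·0 = 6143.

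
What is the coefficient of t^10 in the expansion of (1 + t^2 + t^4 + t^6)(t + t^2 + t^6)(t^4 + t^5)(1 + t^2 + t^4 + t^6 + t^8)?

(1 + t^2 + t^4 + t^6) has coefficients 1,0,1,0,1,0,1 for degrees 0…6.
(t + t^2 + t^6) has coefficients 0,1,1,0,0,0,1,0,0,0,0 for degrees 0…10.
Multiplying by (t^4 + t^5) gives running coefficients 0,0,0,0,0,1,2,1,0,0,1 for degrees 0…10.
Finally multiplying by (1 + t^2 + t^4 + t^6 + t^8), the product of all factors after the first has coefficients 0,0,0,0,0,1,2,2,2,2,3 for degrees 0…10.
[t^10] = 1·3 + 1·2 + 1·2 + 1·0 = 7.

7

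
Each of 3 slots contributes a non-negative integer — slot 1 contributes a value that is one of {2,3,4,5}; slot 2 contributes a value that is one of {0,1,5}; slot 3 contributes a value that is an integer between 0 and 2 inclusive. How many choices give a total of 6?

5

The generating function for the choices is (q^2 + q^3 + q^4 + q^5)·(1 + q + q^5)·(1 + q + q^2); the count is [q^6].
(q^2 + q^3 + q^4 + q^5) has coefficients 0,0,1,1,1,1 for degrees 0…5.
(1 + q + q^5) has coefficients 1,1,0,0,0,1,0 for degrees 0…6.
Finally multiplying by (1 + q + q^2), the product of all factors after the first has coefficients 1,2,2,1,0,1,1 for degrees 0…6.
[q^6] = 1·0 + 1·1 + 1·2 + 1·2 = 5.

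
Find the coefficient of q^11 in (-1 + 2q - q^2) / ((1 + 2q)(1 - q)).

3072

The denominator gives the recurrence a_n = −a_(n−1) + 2a_(n−2) for n ≥ 3; the numerator fixes a_0 = -1, a_1 = 3, a_2 = -6.
Iterating: -1, 3, -6, 12, -24, 48, -96, 192, -384, 768, -1536, 3072, so a_11 = 3072.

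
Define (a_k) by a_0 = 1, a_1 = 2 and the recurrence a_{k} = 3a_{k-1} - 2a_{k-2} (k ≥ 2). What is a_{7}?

128

The ordinary generating function has denominator 1 - 3z + 2z^2.
Iterating the recurrence: a_0,…,a_{7} = 1, 2, 4, 8, 16, 32, 64, 128.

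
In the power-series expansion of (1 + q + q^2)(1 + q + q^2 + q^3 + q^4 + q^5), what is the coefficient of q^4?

(1 + q + q^2) has coefficients 1,1,1 for degrees 0…2.
(1 + q + q^2 + q^3 + q^4 + q^5) has coefficients 1,1,1,1,1 for degrees 0…4.
[q^4] = 1·1 + 1·1 + 1·1 = 3.

3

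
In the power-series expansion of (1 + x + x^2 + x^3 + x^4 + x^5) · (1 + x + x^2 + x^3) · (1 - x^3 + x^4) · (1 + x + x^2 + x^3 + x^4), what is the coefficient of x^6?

(1 + x + x^2 + x^3 + x^4 + x^5) has coefficients 1,1,1,1,1,1 for degrees 0…5.
(1 + x + x^2 + x^3) has coefficients 1,1,1,1,0,0,0 for degrees 0…6.
Multiplying by (1 - x^3 + x^4) gives running coefficients 1,1,1,0,0,0,0 for degrees 0…6.
Finally multiplying by (1 + x + x^2 + x^3 + x^4), the product of all factors after the first has coefficients 1,2,3,3,3,2,1 for degrees 0…6.
[x^6] = 1·1 + 1·2 + 1·3 + 1·3 + 1·3 + 1·2 = 14.

14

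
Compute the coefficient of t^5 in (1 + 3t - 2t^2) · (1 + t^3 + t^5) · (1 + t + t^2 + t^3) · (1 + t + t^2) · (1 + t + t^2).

(1 + 3t - 2t^2) has coefficients 1,3,-2 for degrees 0…2.
(1 + t^3 + t^5) has coefficients 1,0,0,1,0,1 for degrees 0…5.
Multiplying by (1 + t + t^2 + t^3) gives running coefficients 1,1,1,2,1,2 for degrees 0…5.
Multiplying by (1 + t + t^2) gives running coefficients 1,2,3,4,4,5 for degrees 0…5.
Finally multiplying by (1 + t + t^2), the product of all factors after the first has coefficients 1,3,6,9,11,13 for degrees 0…5.
[t^5] = 1·13 + 3·11 − 2·9 = 28.

28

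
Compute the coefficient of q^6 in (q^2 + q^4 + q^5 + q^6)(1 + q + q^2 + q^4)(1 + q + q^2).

8

(q^2 + q^4 + q^5 + q^6) has coefficients 0,0,1,0,1,1,1 for degrees 0…6.
(1 + q + q^2 + q^4) has coefficients 1,1,1,0,1,0,0 for degrees 0…6.
Finally multiplying by (1 + q + q^2), the product of all factors after the first has coefficients 1,2,3,2,2,1,1 for degrees 0…6.
[q^6] = 1·2 + 1·3 + 1·2 + 1·1 = 8.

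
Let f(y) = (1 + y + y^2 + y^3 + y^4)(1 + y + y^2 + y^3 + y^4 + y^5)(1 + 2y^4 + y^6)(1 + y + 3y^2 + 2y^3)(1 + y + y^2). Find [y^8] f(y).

193

(1 + y + y^2 + y^3 + y^4) has coefficients 1,1,1,1,1 for degrees 0…4.
(1 + y + y^2 + y^3 + y^4 + y^5) has coefficients 1,1,1,1,1,1,0,0,0 for degrees 0…8.
Multiplying by (1 + 2y^4 + y^6) gives running coefficients 1,1,1,1,3,3,3,3,3 for degrees 0…8.
Multiplying by (1 + y + 3y^2 + 2y^3) gives running coefficients 1,2,5,7,9,11,17,21,21 for degrees 0…8.
Finally multiplying by (1 + y + y^2), the product of all factors after the first has coefficients 1,3,8,14,21,27,37,49,59 for degrees 0…8.
[y^8] = 1·59 + 1·49 + 1·37 + 1·27 + 1·21 = 193.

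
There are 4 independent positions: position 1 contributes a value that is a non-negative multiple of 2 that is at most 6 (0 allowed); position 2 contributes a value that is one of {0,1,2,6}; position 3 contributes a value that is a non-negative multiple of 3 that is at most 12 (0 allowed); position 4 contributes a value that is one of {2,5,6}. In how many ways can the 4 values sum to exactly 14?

16

The generating function for the choices is (1 + q² + q⁴ + q⁶)·(1 + q + q² + q⁶)·(1 + q³ + q⁶ + q⁹ + q¹²)·(q² + q⁵ + q⁶); the count is [q¹⁴].
(1 + q² + q⁴ + q⁶) has coefficients 1,0,1,0,1,0,1 for degrees 0…6.
(1 + q + q² + q⁶) has coefficients 1,1,1,0,0,0,1,0,0,0,0,0,0,0,0 for degrees 0…14.
Multiplying by (1 + q³ + q⁶ + q⁹ + q¹²) gives running coefficients 1,1,1,1,1,1,2,1,1,2,1,1,2,1,1 for degrees 0…14.
Finally multiplying by (q² + q⁵ + q⁶), the product of all factors after the first has coefficients 0,0,1,1,1,2,3,3,4,3,3,5,4,3,5 for degrees 0…14.
[q¹⁴] = 1·5 + 1·4 + 1·3 + 1·4 = 16.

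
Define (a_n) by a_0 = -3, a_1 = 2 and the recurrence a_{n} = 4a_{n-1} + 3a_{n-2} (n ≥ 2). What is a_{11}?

258002

The ordinary generating function has denominator 1 - 4z - 3z^2.
Iterating the recurrence: a_0,…,a_{11} = -3, 2, -1, 2, 5, 26, 119, 554, 2573, 11954, 55535, 258002.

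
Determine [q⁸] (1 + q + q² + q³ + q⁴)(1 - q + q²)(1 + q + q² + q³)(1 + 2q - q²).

(1 + q + q² + q³ + q⁴) has coefficients 1,1,1,1,1 for degrees 0…4.
(1 - q + q²) has coefficients 1,-1,1,0,0,0,0,0,0 for degrees 0…8.
Multiplying by (1 + q + q² + q³) gives running coefficients 1,0,1,1,0,1,0,0,0 for degrees 0…8.
Finally multiplying by (1 + 2q - q²), the product of all factors after the first has coefficients 1,2,0,3,1,0,2,-1,0 for degrees 0…8.
[q⁸] = 1·0 + 1·(-1) + 1·2 + 1·0 + 1·1 = 2.

2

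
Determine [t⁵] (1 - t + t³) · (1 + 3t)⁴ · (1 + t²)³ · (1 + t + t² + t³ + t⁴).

(1 - t + t³) has coefficients 1,-1,0,1 for degrees 0…3.
(1 + 3t)⁴ has coefficients 1,12,54,108,81,0 for degrees 0…5.
Multiplying by (1 + t²)³ gives running coefficients 1,12,57,144,246,360 for degrees 0…5.
Finally multiplying by (1 + t + t² + t³ + t⁴), the product of all factors after the first has coefficients 1,13,70,214,460,819 for degrees 0…5.
[t⁵] = 1·819 − 1·460 + 1·70 = 429.

429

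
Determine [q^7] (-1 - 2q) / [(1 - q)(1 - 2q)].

-509

Partial fractions give a closed form: a_n = (3)·1^n + (-4)·2^n.
At n = 7: a_7 = -509.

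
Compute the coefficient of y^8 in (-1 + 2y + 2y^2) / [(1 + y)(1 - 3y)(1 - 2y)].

-1811

Partial fractions give a closed form: a_n = (-1/12)·(-1)^n + (-1/4)·3^n + (-2/3)·2^n.
At n = 8: a_8 = -1811.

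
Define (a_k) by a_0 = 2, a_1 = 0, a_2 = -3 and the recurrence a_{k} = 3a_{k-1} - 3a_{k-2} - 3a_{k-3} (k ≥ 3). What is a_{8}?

The ordinary generating function has denominator 1 - 3x + 3x^2 + 3x^3.
Iterating the recurrence: a_0,…,a_{8} = 2, 0, -3, -15, -36, -54, -9, 243, 918.

918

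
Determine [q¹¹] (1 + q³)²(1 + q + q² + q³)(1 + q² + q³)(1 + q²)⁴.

(1 + q³)² has coefficients 1,0,0,2,0,0,1 for degrees 0…6.
(1 + q + q² + q³) has coefficients 1,1,1,1,0,0,0,0,0,0,0,0 for degrees 0…11.
Multiplying by (1 + q² + q³) gives running coefficients 1,1,2,3,2,2,1,0,0,0,0,0 for degrees 0…11.
Finally multiplying by (1 + q²)⁴, the product of all factors after the first has coefficients 1,1,6,7,16,20,25,30,25,25,16,11 for degrees 0…11.
[q¹¹] = 1·11 + 2·25 + 1·20 = 81.

81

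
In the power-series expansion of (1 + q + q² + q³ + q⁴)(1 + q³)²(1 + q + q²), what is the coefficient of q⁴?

7

(1 + q + q² + q³ + q⁴) has coefficients 1,1,1,1,1 for degrees 0…4.
(1 + q³)² has coefficients 1,0,0,2,0 for degrees 0…4.
Finally multiplying by (1 + q + q²), the product of all factors after the first has coefficients 1,1,1,2,2 for degrees 0…4.
[q⁴] = 1·2 + 1·2 + 1·1 + 1·1 + 1·1 = 7.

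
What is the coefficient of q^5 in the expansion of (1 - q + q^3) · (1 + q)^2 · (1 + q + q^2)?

3

(1 - q + q^3) has coefficients 1,-1,0,1 for degrees 0…3.
(1 + q)^2 has coefficients 1,2,1,0,0,0 for degrees 0…5.
Finally multiplying by (1 + q + q^2), the product of all factors after the first has coefficients 1,3,4,3,1,0 for degrees 0…5.
[q^5] = 1·0 − 1·1 + 1·4 = 3.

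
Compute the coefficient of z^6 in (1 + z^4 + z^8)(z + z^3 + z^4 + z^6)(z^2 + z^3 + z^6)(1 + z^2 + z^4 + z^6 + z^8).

(1 + z^4 + z^8) has coefficients 1,0,0,0,1,0,0 for degrees 0…6.
(z + z^3 + z^4 + z^6) has coefficients 0,1,0,1,1,0,1 for degrees 0…6.
Multiplying by (z^2 + z^3 + z^6) gives running coefficients 0,0,0,1,1,1,2 for degrees 0…6.
Finally multiplying by (1 + z^2 + z^4 + z^6 + z^8), the product of all factors after the first has coefficients 0,0,0,1,1,2,3 for degrees 0…6.
[z^6] = 1·3 + 1·0 = 3.

3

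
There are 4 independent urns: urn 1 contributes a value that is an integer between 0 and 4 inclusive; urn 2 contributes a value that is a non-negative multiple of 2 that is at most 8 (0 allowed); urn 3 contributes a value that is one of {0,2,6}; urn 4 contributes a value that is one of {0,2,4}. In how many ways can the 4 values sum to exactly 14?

The generating function for the choices is (1 + t + t² + t³ + t⁴)·(1 + t² + t⁴ + t⁶ + t⁸)·(1 + t² + t⁶)·(1 + t² + t⁴); the count is [t¹⁴].
(1 + t + t² + t³ + t⁴) has coefficients 1,1,1,1,1 for degrees 0…4.
(1 + t² + t⁴ + t⁶ + t⁸) has coefficients 1,0,1,0,1,0,1,0,1,0,0,0,0,0,0 for degrees 0…14.
Multiplying by (1 + t² + t⁶) gives running coefficients 1,0,2,0,2,0,3,0,3,0,2,0,1,0,1 for degrees 0…14.
Finally multiplying by (1 + t² + t⁴), the product of all factors after the first has coefficients 1,0,3,0,5,0,7,0,8,0,8,0,6,0,4 for degrees 0…14.
[t¹⁴] = 1·4 + 1·0 + 1·6 + 1·0 + 1·8 = 18.

18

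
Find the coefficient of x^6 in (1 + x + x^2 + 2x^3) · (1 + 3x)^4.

297

(1 + x + x^2 + 2x^3) has coefficients 1,1,1,2 for degrees 0…3.
(1 + 3x)^4 has coefficients 1,12,54,108,81,0,0 for degrees 0…6.
[x^6] = 1·0 + 1·0 + 1·81 + 2·108 = 297.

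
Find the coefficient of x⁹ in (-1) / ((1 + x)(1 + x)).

10

The denominator gives the recurrence a_n = −2a_(n−1) − a_(n−2) for n ≥ 2; the numerator fixes a_0 = -1, a_1 = 2.
Iterating: -1, 2, -3, 4, -5, 6, -7, 8, -9, 10, so a_9 = 10.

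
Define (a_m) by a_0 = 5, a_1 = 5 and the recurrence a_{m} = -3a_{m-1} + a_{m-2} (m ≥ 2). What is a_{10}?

-149335

The ordinary generating function has denominator 1 + 3q - q^2.
Iterating the recurrence: a_0,…,a_{10} = 5, 5, -10, 35, -115, 380, -1255, 4145, -13690, 45215, -149335.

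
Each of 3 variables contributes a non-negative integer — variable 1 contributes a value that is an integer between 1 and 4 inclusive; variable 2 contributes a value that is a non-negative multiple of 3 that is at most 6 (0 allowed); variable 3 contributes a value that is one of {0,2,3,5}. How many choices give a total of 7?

The generating function for the choices is (t + t^2 + t^3 + t^4)·(1 + t^3 + t^6)·(1 + t^2 + t^3 + t^5); the count is [t^7].
(t + t^2 + t^3 + t^4) has coefficients 0,1,1,1,1 for degrees 0…4.
(1 + t^3 + t^6) has coefficients 1,0,0,1,0,0,1,0 for degrees 0…7.
Finally multiplying by (1 + t^2 + t^3 + t^5), the product of all factors after the first has coefficients 1,0,1,2,0,2,2,0 for degrees 0…7.
[t^7] = 1·2 + 1·2 + 1·0 + 1·2 = 6.

6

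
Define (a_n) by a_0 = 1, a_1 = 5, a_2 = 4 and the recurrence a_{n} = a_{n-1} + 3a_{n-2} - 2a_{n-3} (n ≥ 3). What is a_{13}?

The ordinary generating function has denominator 1 - y - 3y^2 + 2y^3.
Iterating the recurrence: a_0,…,a_{13} = 1, 5, 4, 17, 19, 62, 85, 233, 364, 893, 1519, 3470, 6241, 13613.

13613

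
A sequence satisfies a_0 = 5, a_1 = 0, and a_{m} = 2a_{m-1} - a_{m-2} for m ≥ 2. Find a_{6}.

The ordinary generating function has denominator 1 - 2x + x^2.
Iterating the recurrence: a_0,…,a_{6} = 5, 0, -5, -10, -15, -20, -25.

-25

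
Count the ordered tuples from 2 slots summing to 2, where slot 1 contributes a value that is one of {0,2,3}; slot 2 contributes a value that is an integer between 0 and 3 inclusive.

The generating function for the choices is (1 + y^2 + y^3)·(1 + y + y^2 + y^3); the count is [y^2].
(1 + y^2 + y^3) has coefficients 1,0,1 for degrees 0…2.
(1 + y + y^2 + y^3) has coefficients 1,1,1 for degrees 0…2.
[y^2] = 1·1 + 1·1 = 2.

2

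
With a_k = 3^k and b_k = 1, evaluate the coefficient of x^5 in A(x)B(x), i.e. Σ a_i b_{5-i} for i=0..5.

364

The convolution is the t^5 coefficient of A(t)B(t).
Σ = 1·1 + 3·1 + 9·1 + 27·1 + 81·1 + 243·1 = 364.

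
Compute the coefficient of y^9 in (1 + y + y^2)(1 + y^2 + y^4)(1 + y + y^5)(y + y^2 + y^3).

(1 + y + y^2) has coefficients 1,1,1 for degrees 0…2.
(1 + y^2 + y^4) has coefficients 1,0,1,0,1,0,0,0,0,0 for degrees 0…9.
Multiplying by (1 + y + y^5) gives running coefficients 1,1,1,1,1,2,0,1,0,1 for degrees 0…9.
Finally multiplying by (y + y^2 + y^3), the product of all factors after the first has coefficients 0,1,2,3,3,3,4,3,3,1 for degrees 0…9.
[y^9] = 1·1 + 1·3 + 1·3 = 7.

7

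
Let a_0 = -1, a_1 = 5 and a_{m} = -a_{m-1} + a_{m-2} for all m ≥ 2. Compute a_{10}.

-309

The ordinary generating function has denominator 1 + q - q^2.
Iterating the recurrence: a_0,…,a_{10} = -1, 5, -6, 11, -17, 28, -45, 73, -118, 191, -309.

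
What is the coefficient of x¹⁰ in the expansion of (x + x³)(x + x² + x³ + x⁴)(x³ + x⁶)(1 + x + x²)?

(x + x³) has coefficients 0,1,0,1 for degrees 0…3.
(x + x² + x³ + x⁴) has coefficients 0,1,1,1,1,0,0,0,0,0,0 for degrees 0…10.
Multiplying by (x³ + x⁶) gives running coefficients 0,0,0,0,1,1,1,2,1,1,1 for degrees 0…10.
Finally multiplying by (1 + x + x²), the product of all factors after the first has coefficients 0,0,0,0,1,2,3,4,4,4,3 for degrees 0…10.
[x¹⁰] = 1·4 + 1·4 = 8.

8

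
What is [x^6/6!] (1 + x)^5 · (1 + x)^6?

332640

The EGF product rule gives c_6 = Σ_{k_1+k_2=6} C(6; k_1,k_2) · ∏ g_i(k_i), where (1+x)^5 gives the falling factorial (5)_k; (1+x)^6 gives the falling factorial (6)_k.
g_1(k) for k = 0…6: 1, 5, 20, 60, 120, 120, 0.
g_2(k) for k = 0…6: 1, 6, 30, 120, 360, 720, 720.
c_6 = Σ_k C(6,k)·g_1(k)·g_2(6−k) = 1·1·720 + 6·5·720 + 15·20·360 + 20·60·120 + 15·120·30 + 6·120·6 = 720 + 21600 + 108000 + 144000 + 54000 + 4320 = 332640.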